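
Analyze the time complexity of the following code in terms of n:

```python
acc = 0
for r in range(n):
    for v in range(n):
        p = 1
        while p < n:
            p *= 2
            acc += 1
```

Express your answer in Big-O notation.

Each loop level contributes: n × n × log n. Multiplying the contributions gives O(n^2 log n).

Answer: O(n^2 log n)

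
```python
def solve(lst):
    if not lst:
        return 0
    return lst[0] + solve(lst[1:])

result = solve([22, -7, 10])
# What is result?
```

22 + (-7) + 10 + 0 = 25

Answer: 25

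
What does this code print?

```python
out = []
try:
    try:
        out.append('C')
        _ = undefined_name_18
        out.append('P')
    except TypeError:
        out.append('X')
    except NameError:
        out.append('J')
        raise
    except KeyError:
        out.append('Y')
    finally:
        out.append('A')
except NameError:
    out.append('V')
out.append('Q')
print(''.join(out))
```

Execution trace: 'C' (inner try body) → 'J' (inner except NameError) → 'A' (inner finally) → 'V' (outer except NameError) → 'Q' (after the try/except). Output: CJAVQ

Answer: CJAVQ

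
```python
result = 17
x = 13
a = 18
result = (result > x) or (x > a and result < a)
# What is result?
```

Trace:
`result = 17` → result = 17
`x = 13` → x = 13
`a = 18` → a = 18
`result = (result > x) or (x > a and result < a)` → result = True
So result = True

Answer: True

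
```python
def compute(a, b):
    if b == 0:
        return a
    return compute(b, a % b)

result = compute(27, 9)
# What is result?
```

compute(27, 9) -> compute(9, 0) -> 9

Answer: 9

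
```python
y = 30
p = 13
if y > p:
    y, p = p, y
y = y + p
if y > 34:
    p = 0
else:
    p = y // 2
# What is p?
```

Trace:
`y = 30` → y = 30
`p = 13` → p = 13
`if y > p: ...` → y > p is True → y = 13; p = 30
`y = y + p` → y = 43
`if y > 34: ...` → y > 34 is True → p = 0
So p = 0

Answer: 0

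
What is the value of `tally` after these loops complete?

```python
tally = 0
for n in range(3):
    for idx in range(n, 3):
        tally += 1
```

Upper triangle: 3 + 2 + ... + 1
`tally` takes the values: 0 → 1 → 2 → 3 → 4 → 5 → 6

Answer: 6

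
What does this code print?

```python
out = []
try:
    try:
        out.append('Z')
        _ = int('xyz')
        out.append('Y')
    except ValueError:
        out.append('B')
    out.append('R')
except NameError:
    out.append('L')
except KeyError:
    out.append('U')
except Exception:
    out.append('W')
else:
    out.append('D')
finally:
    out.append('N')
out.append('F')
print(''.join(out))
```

Execution trace: 'Z' (inner try body) → 'B' (inner except ValueError) → 'R' (try body, no exception) → 'D' (else) → 'N' (finally) → 'F' (after the try/except). Output: ZBRDNF

Answer: ZBRDNF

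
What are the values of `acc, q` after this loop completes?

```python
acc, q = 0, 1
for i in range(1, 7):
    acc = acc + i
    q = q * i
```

Sum and factorial of 1 to 6
`acc, q` takes the values: (0, 1) → (1, 1) → (3, 1) → (3, 2) → (6, 2) → (6, 6) → (10, 6) → (10, 24) → (15, 24) → (15, 120) → (21, 120) → (21, 720)

Answer: 21, 720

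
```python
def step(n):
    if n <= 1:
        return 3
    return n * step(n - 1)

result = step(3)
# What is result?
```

step(3) = 3 * 2 * 3 = 18

Answer: 18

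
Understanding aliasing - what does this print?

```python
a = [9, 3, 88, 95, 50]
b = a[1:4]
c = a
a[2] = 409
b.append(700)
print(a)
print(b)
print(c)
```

Key concept: slice vs alias.
Step by step:
`a = [9, 3, 88, 95, 50]` → a = [9, 3, 88, 95, 50]
`b = a[1:4]` → b = [3, 88, 95]
`c = a` → c = [9, 3, 88, 95, 50] (same object as a)
`a[2] = 409` → a = [9, 3, 409, 95, 50] (same object as c); c = [9, 3, 409, 95, 50] (same object as a)
`b.append(700)` → b = [3, 88, 95, 700]
`print(a)` → prints [9, 3, 409, 95, 50]
`print(b)` → prints [3, 88, 95, 700]
`print(c)` → prints [9, 3, 409, 95, 50]

Answer:
[9, 3, 409, 95, 50]
[3, 88, 95, 700]
[9, 3, 409, 95, 50]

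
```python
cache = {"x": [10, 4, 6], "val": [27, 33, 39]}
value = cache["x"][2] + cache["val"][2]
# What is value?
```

Trace:
`cache = {"x": [10, 4, 6], "val": [27, 33, 39]}` → cache = {'x': [10, 4, 6], 'val': [27, 33, 39]}
`value = cache["x"][2] + cache["val"][2]` → value = 45
So value = 45

Answer: 45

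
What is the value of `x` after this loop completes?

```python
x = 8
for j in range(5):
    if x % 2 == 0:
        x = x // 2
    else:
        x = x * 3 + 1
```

Collatz-style transformation from 8
`x` takes the values: 8 → 4 → 2 → 1 → 4 → 2

Answer: 2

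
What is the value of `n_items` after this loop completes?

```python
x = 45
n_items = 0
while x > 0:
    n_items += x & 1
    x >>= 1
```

Count set bits in 45 (binary: 0b101101)
`n_items` takes the values: 0 → 1 → 2 → 3 → 4

Answer: 4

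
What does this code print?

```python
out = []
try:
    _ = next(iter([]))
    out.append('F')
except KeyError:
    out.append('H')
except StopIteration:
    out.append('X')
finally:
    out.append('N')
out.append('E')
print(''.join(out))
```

Execution trace: 'X' (except StopIteration) → 'N' (finally) → 'E' (after the try/except). Output: XNE

Answer: XNE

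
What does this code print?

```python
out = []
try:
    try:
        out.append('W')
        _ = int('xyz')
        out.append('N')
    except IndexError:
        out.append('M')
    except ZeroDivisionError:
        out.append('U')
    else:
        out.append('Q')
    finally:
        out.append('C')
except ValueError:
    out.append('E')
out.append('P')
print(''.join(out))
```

Execution trace: 'W' (try body) → 'C' (finally) → 'E' (outer except ValueError) → 'P' (after the try/except). Output: WCEP

Answer: WCEP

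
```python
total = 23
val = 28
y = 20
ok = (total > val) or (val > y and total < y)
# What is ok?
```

Trace:
`total = 23` → total = 23
`val = 28` → val = 28
`y = 20` → y = 20
`ok = (total > val) or (val > y and total < y)` → ok = False
So ok = False

Answer: False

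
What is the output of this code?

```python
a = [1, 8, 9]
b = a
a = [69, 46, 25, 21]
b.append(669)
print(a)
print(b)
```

Key concept: rebinding vs mutation: a is rebound to a new list, b still points at the original.
Step by step:
`a = [1, 8, 9]` → a = [1, 8, 9]
`b = a` → b = [1, 8, 9] (same object as a)
`a = [69, 46, 25, 21]` → a = [69, 46, 25, 21]
`b.append(669)` → b = [1, 8, 9, 669]
`print(a)` → prints [69, 46, 25, 21]
`print(b)` → prints [1, 8, 9, 669]

Answer:
[69, 46, 25, 21]
[1, 8, 9, 669]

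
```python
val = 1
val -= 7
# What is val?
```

Trace:
`val = 1` → val = 1
`val -= 7` → val = -6
So val = -6

Answer: -6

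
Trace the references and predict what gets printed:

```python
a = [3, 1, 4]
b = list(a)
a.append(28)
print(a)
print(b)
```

Key concept: list() constructor creates copy.
Step by step:
`a = [3, 1, 4]` → a = [3, 1, 4]
`b = list(a)` → b = [3, 1, 4]
`a.append(28)` → a = [3, 1, 4, 28]
`print(a)` → prints [3, 1, 4, 28]
`print(b)` → prints [3, 1, 4]

Answer:
[3, 1, 4, 28]
[3, 1, 4]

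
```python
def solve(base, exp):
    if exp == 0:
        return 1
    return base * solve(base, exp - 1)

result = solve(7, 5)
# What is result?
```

solve(7, 5) = 7 * 7 * 7 * 7 * 7 = 16807

Answer: 16807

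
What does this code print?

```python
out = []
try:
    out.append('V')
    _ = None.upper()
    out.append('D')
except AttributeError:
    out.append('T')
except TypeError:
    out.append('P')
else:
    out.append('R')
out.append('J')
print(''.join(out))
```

Execution trace: 'V' (try body) → 'T' (except AttributeError) → 'J' (after the try/except). Output: VTJ

Answer: VTJ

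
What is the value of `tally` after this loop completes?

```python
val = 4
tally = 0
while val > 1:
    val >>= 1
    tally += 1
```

Count right shifts until 1
`tally` takes the values: 0 → 1 → 2

Answer: 2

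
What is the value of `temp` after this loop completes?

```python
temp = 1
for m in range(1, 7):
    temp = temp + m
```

Start at 1, add 1 through 6
`temp` takes the values: 1 → 2 → 4 → 7 → 11 → 16 → 22

Answer: 22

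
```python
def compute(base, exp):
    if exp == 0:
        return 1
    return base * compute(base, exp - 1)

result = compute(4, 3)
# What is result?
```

compute(4, 3) = 4 * 4 * 4 = 64

Answer: 64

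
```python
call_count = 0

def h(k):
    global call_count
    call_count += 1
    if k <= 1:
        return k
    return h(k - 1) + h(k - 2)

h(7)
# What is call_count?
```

Calls(k) = 1 + Calls(k-1) + Calls(k-2); Calls(0)=Calls(1)=1. For k=7 this gives 41.

Answer: 41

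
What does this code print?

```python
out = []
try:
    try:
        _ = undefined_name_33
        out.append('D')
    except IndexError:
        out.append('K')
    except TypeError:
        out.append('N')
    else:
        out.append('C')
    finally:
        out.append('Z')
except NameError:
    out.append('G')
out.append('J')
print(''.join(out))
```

Execution trace: 'Z' (finally) → 'G' (outer except NameError) → 'J' (after the try/except). Output: ZGJ

Answer: ZGJ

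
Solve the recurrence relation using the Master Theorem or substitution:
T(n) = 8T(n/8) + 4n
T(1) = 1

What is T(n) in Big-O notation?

By Master Theorem: a=8, b=8, f(n)=4n. Since log_8(8) = 1 and f(n) = Θ(n^1), Case 2 applies. T(n) = O(n log n).

Answer: O(n log n)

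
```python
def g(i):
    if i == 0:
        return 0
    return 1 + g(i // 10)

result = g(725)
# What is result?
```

Count of digits of 725: 3

Answer: 3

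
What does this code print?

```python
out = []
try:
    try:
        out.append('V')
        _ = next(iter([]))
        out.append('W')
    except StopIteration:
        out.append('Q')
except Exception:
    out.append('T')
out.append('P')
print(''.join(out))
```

Execution trace: 'V' (inner try body) → 'Q' (inner except StopIteration) → 'P' (after the try/except). Output: VQP

Answer: VQP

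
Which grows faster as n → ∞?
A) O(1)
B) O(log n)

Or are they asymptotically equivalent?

O(1) vs O(log n): Higher order terms dominate.

Answer: B) O(log n) grows faster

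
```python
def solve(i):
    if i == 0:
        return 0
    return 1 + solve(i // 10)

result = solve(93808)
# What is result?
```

Count of digits of 93808: 5

Answer: 5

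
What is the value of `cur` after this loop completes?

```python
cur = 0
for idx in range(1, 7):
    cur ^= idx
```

XOR of 1 to 6
`cur` takes the values: 0 → 1 → 3 → 0 → 4 → 1 → 7

Answer: 7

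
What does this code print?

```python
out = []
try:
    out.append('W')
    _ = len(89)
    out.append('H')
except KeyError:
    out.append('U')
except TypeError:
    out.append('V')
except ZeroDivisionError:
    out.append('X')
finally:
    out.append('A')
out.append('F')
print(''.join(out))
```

Execution trace: 'W' (try body) → 'V' (except TypeError) → 'A' (finally) → 'F' (after the try/except). Output: WVAF

Answer: WVAF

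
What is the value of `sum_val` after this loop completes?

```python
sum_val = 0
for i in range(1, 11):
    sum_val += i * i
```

Sum of squares 1² to 10² = 385
`sum_val` takes the values: 0 → 1 → 5 → 14 → 30 → 55 → 91 → 140 → 204 → 285 → 385

Answer: 385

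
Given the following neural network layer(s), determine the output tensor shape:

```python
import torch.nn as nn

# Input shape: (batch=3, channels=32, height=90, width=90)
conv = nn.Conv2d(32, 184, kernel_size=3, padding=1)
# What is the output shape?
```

Input: (3, 32, 90, 90) -> Output: (3, 184, 90, 90)

Answer: (3, 184, 90, 90)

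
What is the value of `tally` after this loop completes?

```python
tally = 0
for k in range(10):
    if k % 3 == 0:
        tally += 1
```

Count numbers divisible by 3 in range(10)
`tally` takes the values: 0 → 1 → 2 → 3 → 4

Answer: 4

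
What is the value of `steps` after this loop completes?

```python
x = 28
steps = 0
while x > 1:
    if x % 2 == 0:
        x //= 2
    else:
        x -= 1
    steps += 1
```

Steps to reduce 28 to 1
`steps` takes the values: 0 → 1 → 2 → 3 → 4 → 5 → 6

Answer: 6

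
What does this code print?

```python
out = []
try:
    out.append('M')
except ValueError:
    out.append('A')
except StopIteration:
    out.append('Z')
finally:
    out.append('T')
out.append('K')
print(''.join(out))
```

Execution trace: 'M' (try body, no exception) → 'T' (finally) → 'K' (after the try/except). Output: MTK

Answer: MTK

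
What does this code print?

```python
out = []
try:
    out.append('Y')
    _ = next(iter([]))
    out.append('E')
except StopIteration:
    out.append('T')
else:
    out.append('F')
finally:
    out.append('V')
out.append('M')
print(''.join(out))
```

Execution trace: 'Y' (try body) → 'T' (except StopIteration) → 'V' (finally) → 'M' (after the try/except). Output: YTVM

Answer: YTVM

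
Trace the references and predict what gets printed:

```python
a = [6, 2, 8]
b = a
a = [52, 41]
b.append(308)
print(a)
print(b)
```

Key concept: rebinding vs mutation: a is rebound to a new list, b still points at the original.
Step by step:
`a = [6, 2, 8]` → a = [6, 2, 8]
`b = a` → b = [6, 2, 8] (same object as a)
`a = [52, 41]` → a = [52, 41]
`b.append(308)` → b = [6, 2, 8, 308]
`print(a)` → prints [52, 41]
`print(b)` → prints [6, 2, 8, 308]

Answer:
[52, 41]
[6, 2, 8, 308]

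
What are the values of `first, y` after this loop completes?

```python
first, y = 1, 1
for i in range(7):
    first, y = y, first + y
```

Fibonacci: after 7 iterations
`first, y` takes the values: (1, 1) → (1, 2) → (2, 3) → (3, 5) → (5, 8) → (8, 13) → (13, 21) → (21, 34)

Answer: 21, 34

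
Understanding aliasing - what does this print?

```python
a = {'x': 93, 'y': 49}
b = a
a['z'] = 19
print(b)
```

Key concept: dict aliasing.
Step by step:
`a = {'x': 93, 'y': 49}` → a = {'x': 93, 'y': 49}
`b = a` → b = {'x': 93, 'y': 49} (same object as a)
`a['z'] = 19` → a = {'x': 93, 'y': 49, 'z': 19} (same object as b); b = {'x': 93, 'y': 49, 'z': 19} (same object as a)
`print(b)` → prints {'x': 93, 'y': 49, 'z': 19}

Answer: {'x': 93, 'y': 49, 'z': 19}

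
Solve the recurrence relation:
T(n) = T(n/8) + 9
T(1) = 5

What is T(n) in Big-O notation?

Each step divides n by 8 and adds 9. After log_8(n) steps we reach T(1)=5. So T(n) = 9·log_8(n) + 5 = O(log n).

Answer: O(log n)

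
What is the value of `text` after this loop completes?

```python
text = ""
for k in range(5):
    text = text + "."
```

Repeat '.' 5 times
`text` takes the values: "" → "." → ".." → "..." → "...." → "....."

Answer: "....."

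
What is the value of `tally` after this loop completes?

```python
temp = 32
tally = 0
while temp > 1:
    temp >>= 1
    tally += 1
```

Count right shifts until 1
`tally` takes the values: 0 → 1 → 2 → 3 → 4 → 5

Answer: 5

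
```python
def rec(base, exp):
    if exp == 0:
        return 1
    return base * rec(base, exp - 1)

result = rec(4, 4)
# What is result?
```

rec(4, 4) = 4 * 4 * 4 * 4 = 256

Answer: 256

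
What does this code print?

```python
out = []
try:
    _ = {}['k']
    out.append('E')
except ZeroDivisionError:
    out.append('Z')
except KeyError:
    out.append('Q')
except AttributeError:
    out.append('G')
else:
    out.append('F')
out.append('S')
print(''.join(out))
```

Execution trace: 'Q' (except KeyError) → 'S' (after the try/except). Output: QS

Answer: QS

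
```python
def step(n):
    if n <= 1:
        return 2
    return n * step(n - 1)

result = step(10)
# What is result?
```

step(10) = 10 * 9 * 8 * 7 * 6 * 5 * 4 * 3 * 2 * 2 = 7257600

Answer: 7257600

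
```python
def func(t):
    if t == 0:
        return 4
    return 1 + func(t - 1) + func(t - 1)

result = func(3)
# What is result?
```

func(t) = 1 + 2·func(t-1), func(0)=4. Closed form: (4+1)·2^3 - 1 = 39.

Answer: 39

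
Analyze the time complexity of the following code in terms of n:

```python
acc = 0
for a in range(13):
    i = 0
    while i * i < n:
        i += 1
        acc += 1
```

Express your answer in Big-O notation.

Each loop level contributes: 1 × √n. Multiplying the contributions gives O(√n).

Answer: O(√n)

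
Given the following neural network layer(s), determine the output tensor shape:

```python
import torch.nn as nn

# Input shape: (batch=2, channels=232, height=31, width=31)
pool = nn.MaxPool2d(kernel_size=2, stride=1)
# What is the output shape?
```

Input: (2, 232, 31, 31) -> Output: (2, 232, 30, 30)

Answer: (2, 232, 30, 30)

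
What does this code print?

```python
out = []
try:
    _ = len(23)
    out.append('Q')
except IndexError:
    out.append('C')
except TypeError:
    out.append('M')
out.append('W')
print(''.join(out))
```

Execution trace: 'M' (except TypeError) → 'W' (after the try/except). Output: MW

Answer: MW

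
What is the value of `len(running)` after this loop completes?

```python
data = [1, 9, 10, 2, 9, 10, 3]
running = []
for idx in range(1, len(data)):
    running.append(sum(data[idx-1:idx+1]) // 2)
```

Number of 2-element averages
`running` takes the values: [] → [5] → [5, 9] → [5, 9, 6] → [5, 9, 6, 5] → [5, 9, 6, 5, 9] → [5, 9, 6, 5, 9, 6]
So `len(running)` = 6

Answer: 6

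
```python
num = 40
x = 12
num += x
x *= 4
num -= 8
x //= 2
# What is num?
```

Trace:
`num = 40` → num = 40
`x = 12` → x = 12
`num += x` → num = 52
`x *= 4` → x = 48
`num -= 8` → num = 44
`x //= 2` → x = 24
So num = 44

Answer: 44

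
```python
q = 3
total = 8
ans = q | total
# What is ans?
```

Trace:
`q = 3` → q = 3
`total = 8` → total = 8
`ans = q | total` → ans = 11
So ans = 11

Answer: 11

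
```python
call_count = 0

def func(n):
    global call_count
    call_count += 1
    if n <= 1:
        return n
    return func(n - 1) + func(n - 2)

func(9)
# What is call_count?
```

Calls(n) = 1 + Calls(n-1) + Calls(n-2); Calls(0)=Calls(1)=1. For n=9 this gives 109.

Answer: 109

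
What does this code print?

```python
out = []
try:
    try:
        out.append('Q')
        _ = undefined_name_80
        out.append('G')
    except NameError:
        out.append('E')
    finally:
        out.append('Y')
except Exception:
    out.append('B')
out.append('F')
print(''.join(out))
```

Execution trace: 'Q' (inner try body) → 'E' (inner except NameError) → 'Y' (inner finally) → 'F' (after the try/except). Output: QEYF

Answer: QEYF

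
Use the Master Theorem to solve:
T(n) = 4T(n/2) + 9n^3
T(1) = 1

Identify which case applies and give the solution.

a=4, b=2, f(n)=9n^3. log_2(4) = 2. Since c=3 > 2 and the regularity condition holds (4(n/2)^3 = (4/2^3)n^3 with 4/2^3 < 1), Case 3 applies: T(n) = Θ(f(n)) = O(n^3).

Answer: O(n^3) - Case 3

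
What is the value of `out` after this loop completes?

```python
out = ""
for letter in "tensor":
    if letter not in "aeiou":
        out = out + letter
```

Remove vowels from 'tensor'
`out` takes the values: "" → "t" → "tn" → "tns" → "tnsr"

Answer: "tnsr"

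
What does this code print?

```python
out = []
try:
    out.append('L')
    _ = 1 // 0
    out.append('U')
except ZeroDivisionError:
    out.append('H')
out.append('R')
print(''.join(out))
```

Execution trace: 'L' (try body) → 'H' (except ZeroDivisionError) → 'R' (after the try/except). Output: LHR

Answer: LHR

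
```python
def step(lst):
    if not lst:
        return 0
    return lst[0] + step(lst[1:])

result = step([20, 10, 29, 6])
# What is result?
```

20 + 10 + 29 + 6 + 0 = 65

Answer: 65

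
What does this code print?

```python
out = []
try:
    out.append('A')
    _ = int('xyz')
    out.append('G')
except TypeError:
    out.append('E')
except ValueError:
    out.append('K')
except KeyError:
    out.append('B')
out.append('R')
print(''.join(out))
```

Execution trace: 'A' (try body) → 'K' (except ValueError) → 'R' (after the try/except). Output: AKR

Answer: AKR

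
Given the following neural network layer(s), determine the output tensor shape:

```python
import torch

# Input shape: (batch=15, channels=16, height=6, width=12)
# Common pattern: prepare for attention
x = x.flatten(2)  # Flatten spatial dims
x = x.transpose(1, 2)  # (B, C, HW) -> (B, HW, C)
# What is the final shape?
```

Input: (15, 16, 6, 12) -> after flatten(2): (15, 16, 72) -> Output: (15, 72, 16)

Answer: (15, 72, 16)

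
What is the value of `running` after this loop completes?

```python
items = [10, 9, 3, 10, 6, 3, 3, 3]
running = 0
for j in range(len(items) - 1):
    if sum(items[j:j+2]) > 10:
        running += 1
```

Count windows with sum > 10
`running` takes the values: 0 → 1 → 2 → 3 → 4

Answer: 4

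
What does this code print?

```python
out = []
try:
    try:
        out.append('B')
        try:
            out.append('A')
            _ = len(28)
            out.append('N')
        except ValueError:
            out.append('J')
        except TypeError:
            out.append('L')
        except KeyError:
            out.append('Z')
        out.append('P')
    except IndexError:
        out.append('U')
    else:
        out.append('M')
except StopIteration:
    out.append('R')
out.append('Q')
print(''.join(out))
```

Execution trace: 'B' (try body) → 'A' (inner try body) → 'L' (inner except TypeError) → 'P' (try body, no exception) → 'M' (else) → 'Q' (after the try/except). Output: BALPMQ

Answer: BALPMQ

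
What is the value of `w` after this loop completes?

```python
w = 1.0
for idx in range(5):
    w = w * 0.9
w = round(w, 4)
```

Exponential decay: 1.0 * 0.9^5
`w` takes the values: 1.0 → 0.9 → 0.81 → 0.729 → 0.6561 → 0.59049 → 0.5905

Answer: 0.5905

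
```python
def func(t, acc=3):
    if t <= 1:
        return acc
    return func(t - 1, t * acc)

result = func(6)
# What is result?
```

Accumulator trace (n, acc): (6, 3) -> (5, 18) -> (4, 90) -> (3, 360) -> (2, 1080) -> (1, 2160) -> return 2160

Answer: 2160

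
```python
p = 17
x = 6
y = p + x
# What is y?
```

Trace:
`p = 17` → p = 17
`x = 6` → x = 6
`y = p + x` → y = 23
So y = 23

Answer: 23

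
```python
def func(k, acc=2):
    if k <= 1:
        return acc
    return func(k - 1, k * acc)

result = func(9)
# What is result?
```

Accumulator trace (n, acc): (9, 2) -> (8, 18) -> (7, 144) -> (6, 1008) -> (5, 6048) -> (4, 30240) -> (3, 120960) -> (2, 362880) -> (1, 725760) -> return 725760

Answer: 725760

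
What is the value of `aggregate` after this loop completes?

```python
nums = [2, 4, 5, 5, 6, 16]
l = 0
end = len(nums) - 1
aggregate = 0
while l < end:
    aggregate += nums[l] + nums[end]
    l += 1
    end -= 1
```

Sum of pairs from ends
`aggregate` takes the values: 0 → 18 → 28 → 38

Answer: 38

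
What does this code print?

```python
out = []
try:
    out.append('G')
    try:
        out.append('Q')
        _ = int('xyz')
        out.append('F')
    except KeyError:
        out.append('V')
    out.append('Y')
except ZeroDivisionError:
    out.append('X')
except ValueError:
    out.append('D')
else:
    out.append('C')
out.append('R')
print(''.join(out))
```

Execution trace: 'G' (try body) → 'Q' (inner try body) → 'D' (except ValueError) → 'R' (after the try/except). Output: GQDR

Answer: GQDR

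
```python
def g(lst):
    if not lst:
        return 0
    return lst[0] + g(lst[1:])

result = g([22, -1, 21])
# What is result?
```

22 + (-1) + 21 + 0 = 42

Answer: 42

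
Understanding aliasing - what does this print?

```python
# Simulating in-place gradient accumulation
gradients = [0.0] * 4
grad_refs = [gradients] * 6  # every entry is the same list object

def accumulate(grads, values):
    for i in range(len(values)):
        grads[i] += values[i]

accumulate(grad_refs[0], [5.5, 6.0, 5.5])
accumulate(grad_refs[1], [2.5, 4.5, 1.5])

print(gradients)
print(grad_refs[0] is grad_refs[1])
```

Key concept: gradient accumulation aliasing.
Step by step:
`gradients = [0.0] * 4` → gradients = [0.0, 0.0, 0.0, 0.0]
`grad_refs = [gradients] * 6` → grad_refs = [[0.0, 0.0, 0.0, 0.0], [0.0, 0.0, 0.0, 0.0], [0.0, 0.0, 0.0, 0.0], [0.0, 0.0, 0.0, 0.0], [0.0, 0.0, 0.0, 0.0], [0.0, 0.0, 0.0, 0.0]]
`accumulate(grad_refs[0], [5.5, 6.0, 5.5])` → gradients = [5.5, 6.0, 5.5, 0.0]; grad_refs = [[5.5, 6.0, 5.5, 0.0], [5.5, 6.0, 5.5, 0.0], [5.5, 6.0, 5.5, 0.0], [5.5, 6.0, 5.5, 0.0], [5.5, 6.0, 5.5, 0.0], [5.5, 6.0, 5.5, 0.0]]
`accumulate(grad_refs[1], [2.5, 4.5, 1.5])` → gradients = [8.0, 10.5, 7.0, 0.0]; grad_refs = [[8.0, 10.5, 7.0, 0.0], [8.0, 10.5, 7.0, 0.0], [8.0, 10.5, 7.0, 0.0], [8.0, 10.5, 7.0, 0.0], [8.0, 10.5, 7.0, 0.0], [8.0, 10.5, 7.0, 0.0]]
`print(gradients)` → prints [8.0, 10.5, 7.0, 0.0]
`print(grad_refs[0] is grad_refs[1])` → prints True

Answer:
[8.0, 10.5, 7.0, 0.0]
True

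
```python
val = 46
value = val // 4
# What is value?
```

Trace:
`val = 46` → val = 46
`value = val // 4` → value = 11
So value = 11

Answer: 11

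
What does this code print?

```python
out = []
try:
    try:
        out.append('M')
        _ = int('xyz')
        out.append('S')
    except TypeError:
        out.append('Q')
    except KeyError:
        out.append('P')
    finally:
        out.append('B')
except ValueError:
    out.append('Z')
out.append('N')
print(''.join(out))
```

Execution trace: 'M' (try body) → 'B' (finally) → 'Z' (outer except ValueError) → 'N' (after the try/except). Output: MBZN

Answer: MBZN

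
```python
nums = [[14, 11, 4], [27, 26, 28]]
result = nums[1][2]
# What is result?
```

Trace:
`nums = [[14, 11, 4], [27, 26, 28]]` → nums = [[14, 11, 4], [27, 26, 28]]
`result = nums[1][2]` → result = 28
So result = 28

Answer: 28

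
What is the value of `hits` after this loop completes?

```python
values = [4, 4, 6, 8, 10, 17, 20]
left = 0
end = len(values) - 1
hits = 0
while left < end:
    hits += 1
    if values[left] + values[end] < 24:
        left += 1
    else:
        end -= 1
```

Steps to find pair summing to 24
`hits` takes the values: 0 → 1 → 2 → 3 → 4 → 5 → 6

Answer: 6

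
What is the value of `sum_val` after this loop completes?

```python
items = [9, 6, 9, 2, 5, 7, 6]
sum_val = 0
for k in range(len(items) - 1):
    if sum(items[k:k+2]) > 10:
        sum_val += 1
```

Count windows with sum > 10
`sum_val` takes the values: 0 → 1 → 2 → 3 → 4 → 5

Answer: 5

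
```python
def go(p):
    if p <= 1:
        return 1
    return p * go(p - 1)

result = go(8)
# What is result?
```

go(8) = 8 * 7 * 6 * 5 * 4 * 3 * 2 * 1 = 40320

Answer: 40320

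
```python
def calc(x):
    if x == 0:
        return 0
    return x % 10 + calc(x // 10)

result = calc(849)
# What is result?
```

Sum of digits of 849: 9 + 4 + 8 = 21

Answer: 21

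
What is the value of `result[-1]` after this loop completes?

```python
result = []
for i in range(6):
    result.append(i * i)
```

Last element of squares 0 to 5
`result` takes the values: [] → [0] → [0, 1] → [0, 1, 4] → [0, 1, 4, 9] → [0, 1, 4, 9, 16] → [0, 1, 4, 9, 16, 25]
So `result[-1]` = 25

Answer: 25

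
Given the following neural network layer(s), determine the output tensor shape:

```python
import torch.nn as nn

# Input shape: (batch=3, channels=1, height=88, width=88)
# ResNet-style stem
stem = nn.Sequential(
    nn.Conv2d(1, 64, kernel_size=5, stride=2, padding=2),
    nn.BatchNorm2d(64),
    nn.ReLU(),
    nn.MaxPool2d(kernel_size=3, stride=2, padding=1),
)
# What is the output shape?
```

Input: (3, 1, 88, 88) -> after Conv2d 5x5 stride=2: (3, 64, 44, 44) -> Output: (3, 64, 22, 22)

Answer: (3, 64, 22, 22)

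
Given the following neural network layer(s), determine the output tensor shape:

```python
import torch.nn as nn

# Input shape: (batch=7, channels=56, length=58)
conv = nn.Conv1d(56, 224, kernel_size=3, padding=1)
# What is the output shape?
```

Input: (7, 56, 58) -> Output: (7, 224, 58)

Answer: (7, 224, 58)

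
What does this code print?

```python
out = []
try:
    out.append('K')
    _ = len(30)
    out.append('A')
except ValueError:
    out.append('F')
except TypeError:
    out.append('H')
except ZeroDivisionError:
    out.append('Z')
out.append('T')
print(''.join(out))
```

Execution trace: 'K' (try body) → 'H' (except TypeError) → 'T' (after the try/except). Output: KHT

Answer: KHT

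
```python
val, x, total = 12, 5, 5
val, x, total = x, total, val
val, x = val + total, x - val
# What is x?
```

Trace:
`val, x, total = 12, 5, 5` → val = 12; x = 5; total = 5
`val, x, total = x, total, val` → val = 5; x = 5; total = 12
`val, x = val + total, x - val` → val = 17; x = 0
So x = 0

Answer: 0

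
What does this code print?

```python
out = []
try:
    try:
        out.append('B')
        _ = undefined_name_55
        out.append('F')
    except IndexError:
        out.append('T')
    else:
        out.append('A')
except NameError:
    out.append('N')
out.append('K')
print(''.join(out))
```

Execution trace: 'B' (try body) → 'N' (outer except NameError) → 'K' (after the try/except). Output: BNK

Answer: BNK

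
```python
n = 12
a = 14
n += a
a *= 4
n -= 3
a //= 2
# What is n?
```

Trace:
`n = 12` → n = 12
`a = 14` → a = 14
`n += a` → n = 26
`a *= 4` → a = 56
`n -= 3` → n = 23
`a //= 2` → a = 28
So n = 23

Answer: 23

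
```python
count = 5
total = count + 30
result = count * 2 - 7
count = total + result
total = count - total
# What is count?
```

Trace:
`count = 5` → count = 5
`total = count + 30` → total = 35
`result = count * 2 - 7` → result = 3
`count = total + result` → count = 38
`total = count - total` → total = 3
So count = 38

Answer: 38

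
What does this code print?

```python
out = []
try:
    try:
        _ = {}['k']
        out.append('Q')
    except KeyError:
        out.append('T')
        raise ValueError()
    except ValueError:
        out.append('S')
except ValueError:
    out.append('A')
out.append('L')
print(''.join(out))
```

Execution trace: 'T' (inner except KeyError) → 'A' (outer except ValueError) → 'L' (after the try/except). Output: TAL

Answer: TAL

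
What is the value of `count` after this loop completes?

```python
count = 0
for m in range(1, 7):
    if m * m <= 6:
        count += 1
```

Count numbers where m² ≤ 6
`count` takes the values: 0 → 1 → 2

Answer: 2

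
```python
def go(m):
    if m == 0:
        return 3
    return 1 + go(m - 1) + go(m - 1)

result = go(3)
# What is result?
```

go(m) = 1 + 2·go(m-1), go(0)=3. Closed form: (3+1)·2^3 - 1 = 31.

Answer: 31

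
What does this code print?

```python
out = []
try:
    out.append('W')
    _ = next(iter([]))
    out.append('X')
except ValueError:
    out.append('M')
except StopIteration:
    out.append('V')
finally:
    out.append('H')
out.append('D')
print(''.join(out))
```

Execution trace: 'W' (try body) → 'V' (except StopIteration) → 'H' (finally) → 'D' (after the try/except). Output: WVHD

Answer: WVHD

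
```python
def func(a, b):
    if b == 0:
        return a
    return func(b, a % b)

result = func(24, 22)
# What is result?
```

func(24, 22) -> func(22, 2) -> func(2, 0) -> 2

Answer: 2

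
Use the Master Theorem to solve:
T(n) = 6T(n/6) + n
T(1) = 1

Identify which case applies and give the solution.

a=6, b=6, f(n)=n. log_6(6) = 1. Since c=1 = 1, Case 2 applies: T(n) = Θ(n^log_b(a) · log n) = O(n log n).

Answer: O(n log n) - Case 2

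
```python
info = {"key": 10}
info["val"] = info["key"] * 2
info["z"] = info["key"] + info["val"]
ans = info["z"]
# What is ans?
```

Trace:
`info = {"key": 10}` → info = {'key': 10}
`info["val"] = info["key"] * 2` → info = {'key': 10, 'val': 20}
`info["z"] = info["key"] + info["val"]` → info = {'key': 10, 'val': 20, 'z': 30}
`ans = info["z"]` → ans = 30
So ans = 30

Answer: 30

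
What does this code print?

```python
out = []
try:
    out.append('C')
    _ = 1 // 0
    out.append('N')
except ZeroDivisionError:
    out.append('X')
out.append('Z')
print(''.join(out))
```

Execution trace: 'C' (try body) → 'X' (except ZeroDivisionError) → 'Z' (after the try/except). Output: CXZ

Answer: CXZ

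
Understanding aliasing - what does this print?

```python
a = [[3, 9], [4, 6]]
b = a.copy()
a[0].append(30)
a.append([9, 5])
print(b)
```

Key concept: shallow copy with nested lists.
Step by step:
`a = [[3, 9], [4, 6]]` → a = [[3, 9], [4, 6]]
`b = a.copy()` → b = [[3, 9], [4, 6]]
`a[0].append(30)` → a = [[3, 9, 30], [4, 6]]; b = [[3, 9, 30], [4, 6]]
`a.append([9, 5])` → a = [[3, 9, 30], [4, 6], [9, 5]]
`print(b)` → prints [[3, 9, 30], [4, 6]]

Answer: [[3, 9, 30], [4, 6]]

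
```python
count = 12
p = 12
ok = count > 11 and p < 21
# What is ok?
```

Trace:
`count = 12` → count = 12
`p = 12` → p = 12
`ok = count > 11 and p < 21` → ok = True
So ok = True

Answer: True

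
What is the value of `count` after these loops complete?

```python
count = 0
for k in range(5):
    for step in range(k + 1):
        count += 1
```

Triangle: 1 + 2 + ... + 5
`count` takes the values: 0 → 1 → 2 → 3 → 4 → 5 → 6 → 7 → 8 → 9 → 10 → 11 → 12 → 13 → 14 → 15

Answer: 15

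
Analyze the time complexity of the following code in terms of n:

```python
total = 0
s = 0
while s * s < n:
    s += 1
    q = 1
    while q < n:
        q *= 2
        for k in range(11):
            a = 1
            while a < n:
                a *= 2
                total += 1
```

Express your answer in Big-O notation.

Each loop level contributes: √n × log n × 1 × log n. Multiplying the contributions gives O(√n log² n).

Answer: O(√n log² n)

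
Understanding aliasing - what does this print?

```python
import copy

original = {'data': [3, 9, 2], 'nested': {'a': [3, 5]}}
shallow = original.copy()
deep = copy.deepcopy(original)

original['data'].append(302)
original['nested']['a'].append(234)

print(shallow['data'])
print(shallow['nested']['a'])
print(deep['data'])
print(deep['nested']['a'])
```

Key concept: comparing shallow vs deep copy.
Step by step:
`original = {'data': [3, 9, 2], 'nested': {'a': [3, 5]}}` → original = {'data': [3, 9, 2], 'nested': {'a': [3, 5]}}
`shallow = original.copy()` → shallow = {'data': [3, 9, 2], 'nested': {'a': [3, 5]}}
`deep = copy.deepcopy(original)` → deep = {'data': [3, 9, 2], 'nested': {'a': [3, 5]}}
`original['data'].append(302)` → original = {'data': [3, 9, 2, 302], 'nested': {'a': [3, 5]}}; shallow = {'data': [3, 9, 2, 302], 'nested': {'a': [3, 5]}}
`original['nested']['a'].append(234)` → original = {'data': [3, 9, 2, 302], 'nested': {'a': [3, 5, 234]}}; shallow = {'data': [3, 9, 2, 302], 'nested': {'a': [3, 5, 234]}}
`print(shallow['data'])` → prints [3, 9, 2, 302]
`print(shallow['nested']['a'])` → prints [3, 5, 234]
`print(deep['data'])` → prints [3, 9, 2]
`print(deep['nested']['a'])` → prints [3, 5]

Answer:
[3, 9, 2, 302]
[3, 5, 234]
[3, 9, 2]
[3, 5]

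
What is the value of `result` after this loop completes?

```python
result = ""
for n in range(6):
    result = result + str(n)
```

Concatenate digits 0 to 5
`result` takes the values: "" → "0" → "01" → "012" → "0123" → "01234" → "012345"

Answer: "012345"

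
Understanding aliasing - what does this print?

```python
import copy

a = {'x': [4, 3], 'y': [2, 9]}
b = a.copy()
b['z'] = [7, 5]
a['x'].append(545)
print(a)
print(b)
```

Key concept: shallow copy of dict with mutable values.
Step by step:
`a = {'x': [4, 3], 'y': [2, 9]}` → a = {'x': [4, 3], 'y': [2, 9]}
`b = a.copy()` → b = {'x': [4, 3], 'y': [2, 9]}
`b['z'] = [7, 5]` → b = {'x': [4, 3], 'y': [2, 9], 'z': [7, 5]}
`a['x'].append(545)` → a = {'x': [4, 3, 545], 'y': [2, 9]}; b = {'x': [4, 3, 545], 'y': [2, 9], 'z': [7, 5]}
`print(a)` → prints {'x': [4, 3, 545], 'y': [2, 9]}
`print(b)` → prints {'x': [4, 3, 545], 'y': [2, 9], 'z': [7, 5]}

Answer:
{'x': [4, 3, 545], 'y': [2, 9]}
{'x': [4, 3, 545], 'y': [2, 9], 'z': [7, 5]}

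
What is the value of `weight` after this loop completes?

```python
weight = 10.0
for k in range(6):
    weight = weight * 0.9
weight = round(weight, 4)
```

Exponential decay: 10.0 * 0.9^6
`weight` takes the values: 10.0 → 9.0 → 8.1 → 7.29 → 6.561 → 5.9049 → 5.31441 → 5.3144

Answer: 5.3144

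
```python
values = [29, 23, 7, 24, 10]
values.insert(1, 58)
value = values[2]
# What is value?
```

Trace:
`values = [29, 23, 7, 24, 10]` → values = [29, 23, 7, 24, 10]
`values.insert(1, 58)` → values = [29, 58, 23, 7, 24, 10]
`value = values[2]` → value = 23
So value = 23

Answer: 23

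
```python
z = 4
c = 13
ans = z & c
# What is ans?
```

Trace:
`z = 4` → z = 4
`c = 13` → c = 13
`ans = z & c` → ans = 4
So ans = 4

Answer: 4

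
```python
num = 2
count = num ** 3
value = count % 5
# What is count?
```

Trace:
`num = 2` → num = 2
`count = num ** 3` → count = 8
`value = count % 5` → value = 3
So count = 8

Answer: 8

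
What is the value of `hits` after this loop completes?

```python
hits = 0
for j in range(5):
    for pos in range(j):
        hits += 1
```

Triangle number: 0+1+2+...+4
`hits` takes the values: 0 → 1 → 2 → 3 → 4 → 5 → 6 → 7 → 8 → 9 → 10

Answer: 10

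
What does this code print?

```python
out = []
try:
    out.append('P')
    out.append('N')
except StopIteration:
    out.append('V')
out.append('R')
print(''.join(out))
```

Execution trace: 'P' (try body) → 'N' (try body, no exception) → 'R' (after the try/except). Output: PNR

Answer: PNR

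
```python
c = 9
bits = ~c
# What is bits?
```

Trace:
`c = 9` → c = 9
`bits = ~c` → bits = -10
So bits = -10

Answer: -10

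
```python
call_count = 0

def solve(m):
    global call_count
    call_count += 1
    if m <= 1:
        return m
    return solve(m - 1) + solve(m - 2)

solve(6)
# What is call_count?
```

Calls(m) = 1 + Calls(m-1) + Calls(m-2); Calls(0)=Calls(1)=1. For m=6 this gives 25.

Answer: 25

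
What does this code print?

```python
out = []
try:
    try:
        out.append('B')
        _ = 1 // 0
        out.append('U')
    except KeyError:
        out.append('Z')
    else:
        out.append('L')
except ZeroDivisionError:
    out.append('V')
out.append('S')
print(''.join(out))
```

Execution trace: 'B' (try body) → 'V' (outer except ZeroDivisionError) → 'S' (after the try/except). Output: BVS

Answer: BVS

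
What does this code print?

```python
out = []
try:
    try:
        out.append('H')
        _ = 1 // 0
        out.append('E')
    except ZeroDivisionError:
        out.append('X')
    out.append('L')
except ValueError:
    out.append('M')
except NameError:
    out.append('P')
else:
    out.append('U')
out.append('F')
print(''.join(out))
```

Execution trace: 'H' (inner try body) → 'X' (inner except ZeroDivisionError) → 'L' (try body, no exception) → 'U' (else) → 'F' (after the try/except). Output: HXLUF

Answer: HXLUF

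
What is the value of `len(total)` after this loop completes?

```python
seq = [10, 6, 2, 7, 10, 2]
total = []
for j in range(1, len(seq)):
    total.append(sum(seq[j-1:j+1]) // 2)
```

Number of 2-element averages
`total` takes the values: [] → [8] → [8, 4] → [8, 4, 4] → [8, 4, 4, 8] → [8, 4, 4, 8, 6]
So `len(total)` = 5

Answer: 5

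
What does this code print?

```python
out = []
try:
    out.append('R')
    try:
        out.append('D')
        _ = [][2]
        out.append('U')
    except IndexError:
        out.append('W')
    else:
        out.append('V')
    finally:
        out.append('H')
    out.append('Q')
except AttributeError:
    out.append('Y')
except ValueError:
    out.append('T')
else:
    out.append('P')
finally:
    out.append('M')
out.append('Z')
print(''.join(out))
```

Execution trace: 'R' (try body) → 'D' (inner try body) → 'W' (inner except IndexError) → 'H' (inner finally) → 'Q' (try body, no exception) → 'P' (else) → 'M' (finally) → 'Z' (after the try/except). Output: RDWHQPMZ

Answer: RDWHQPMZ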